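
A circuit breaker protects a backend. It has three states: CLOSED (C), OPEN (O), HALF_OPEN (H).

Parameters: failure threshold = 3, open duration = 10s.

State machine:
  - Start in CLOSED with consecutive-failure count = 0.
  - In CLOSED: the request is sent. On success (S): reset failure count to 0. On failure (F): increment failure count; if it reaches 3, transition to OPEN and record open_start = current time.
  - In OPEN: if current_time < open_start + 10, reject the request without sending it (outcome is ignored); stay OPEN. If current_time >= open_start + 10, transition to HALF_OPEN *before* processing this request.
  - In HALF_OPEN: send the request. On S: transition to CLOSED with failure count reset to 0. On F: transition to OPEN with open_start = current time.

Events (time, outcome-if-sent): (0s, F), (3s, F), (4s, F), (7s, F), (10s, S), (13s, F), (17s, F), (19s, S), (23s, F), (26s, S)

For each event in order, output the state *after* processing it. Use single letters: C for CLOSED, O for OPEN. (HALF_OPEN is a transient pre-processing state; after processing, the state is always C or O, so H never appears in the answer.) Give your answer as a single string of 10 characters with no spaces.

Answer: CCOOOOOOOO

Derivation:
State after each event:
  event#1 t=0s outcome=F: state=CLOSED
  event#2 t=3s outcome=F: state=CLOSED
  event#3 t=4s outcome=F: state=OPEN
  event#4 t=7s outcome=F: state=OPEN
  event#5 t=10s outcome=S: state=OPEN
  event#6 t=13s outcome=F: state=OPEN
  event#7 t=17s outcome=F: state=OPEN
  event#8 t=19s outcome=S: state=OPEN
  event#9 t=23s outcome=F: state=OPEN
  event#10 t=26s outcome=S: state=OPEN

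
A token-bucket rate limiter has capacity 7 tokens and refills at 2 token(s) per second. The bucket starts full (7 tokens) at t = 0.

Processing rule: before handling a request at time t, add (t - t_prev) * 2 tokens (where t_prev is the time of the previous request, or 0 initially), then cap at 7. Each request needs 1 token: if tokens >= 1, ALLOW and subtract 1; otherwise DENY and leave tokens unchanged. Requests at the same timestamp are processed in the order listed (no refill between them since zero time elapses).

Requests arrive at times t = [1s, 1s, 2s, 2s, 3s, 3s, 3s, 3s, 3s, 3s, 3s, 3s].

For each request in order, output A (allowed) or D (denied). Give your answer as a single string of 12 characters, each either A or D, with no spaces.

Answer: AAAAAAAAAAAD

Derivation:
Simulating step by step:
  req#1 t=1s: ALLOW
  req#2 t=1s: ALLOW
  req#3 t=2s: ALLOW
  req#4 t=2s: ALLOW
  req#5 t=3s: ALLOW
  req#6 t=3s: ALLOW
  req#7 t=3s: ALLOW
  req#8 t=3s: ALLOW
  req#9 t=3s: ALLOW
  req#10 t=3s: ALLOW
  req#11 t=3s: ALLOW
  req#12 t=3s: DENY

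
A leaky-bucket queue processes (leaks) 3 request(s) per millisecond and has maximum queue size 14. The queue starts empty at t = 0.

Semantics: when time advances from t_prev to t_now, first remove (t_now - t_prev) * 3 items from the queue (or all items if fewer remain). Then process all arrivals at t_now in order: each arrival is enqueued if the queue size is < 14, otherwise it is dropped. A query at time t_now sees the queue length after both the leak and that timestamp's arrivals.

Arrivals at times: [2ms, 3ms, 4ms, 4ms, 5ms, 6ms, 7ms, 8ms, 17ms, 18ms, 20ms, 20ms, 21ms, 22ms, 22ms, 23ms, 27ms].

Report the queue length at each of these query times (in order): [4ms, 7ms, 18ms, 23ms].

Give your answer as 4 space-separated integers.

Answer: 2 1 1 1

Derivation:
Queue lengths at query times:
  query t=4ms: backlog = 2
  query t=7ms: backlog = 1
  query t=18ms: backlog = 1
  query t=23ms: backlog = 1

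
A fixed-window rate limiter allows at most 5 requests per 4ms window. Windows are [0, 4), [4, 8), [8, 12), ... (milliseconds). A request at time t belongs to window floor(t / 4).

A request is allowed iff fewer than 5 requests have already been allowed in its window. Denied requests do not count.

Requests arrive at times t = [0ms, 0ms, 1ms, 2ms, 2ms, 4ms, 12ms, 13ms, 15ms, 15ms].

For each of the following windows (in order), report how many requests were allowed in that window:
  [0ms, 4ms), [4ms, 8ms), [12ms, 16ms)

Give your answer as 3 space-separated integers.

Answer: 5 1 4

Derivation:
Processing requests:
  req#1 t=0ms (window 0): ALLOW
  req#2 t=0ms (window 0): ALLOW
  req#3 t=1ms (window 0): ALLOW
  req#4 t=2ms (window 0): ALLOW
  req#5 t=2ms (window 0): ALLOW
  req#6 t=4ms (window 1): ALLOW
  req#7 t=12ms (window 3): ALLOW
  req#8 t=13ms (window 3): ALLOW
  req#9 t=15ms (window 3): ALLOW
  req#10 t=15ms (window 3): ALLOW

Allowed counts by window: 5 1 4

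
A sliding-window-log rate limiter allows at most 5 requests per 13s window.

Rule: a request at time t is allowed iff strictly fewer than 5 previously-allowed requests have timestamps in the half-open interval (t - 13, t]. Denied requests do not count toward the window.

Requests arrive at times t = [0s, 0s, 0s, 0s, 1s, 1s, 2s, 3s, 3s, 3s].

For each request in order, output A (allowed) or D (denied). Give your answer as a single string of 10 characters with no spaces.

Tracking allowed requests in the window:
  req#1 t=0s: ALLOW
  req#2 t=0s: ALLOW
  req#3 t=0s: ALLOW
  req#4 t=0s: ALLOW
  req#5 t=1s: ALLOW
  req#6 t=1s: DENY
  req#7 t=2s: DENY
  req#8 t=3s: DENY
  req#9 t=3s: DENY
  req#10 t=3s: DENY

Answer: AAAAADDDDD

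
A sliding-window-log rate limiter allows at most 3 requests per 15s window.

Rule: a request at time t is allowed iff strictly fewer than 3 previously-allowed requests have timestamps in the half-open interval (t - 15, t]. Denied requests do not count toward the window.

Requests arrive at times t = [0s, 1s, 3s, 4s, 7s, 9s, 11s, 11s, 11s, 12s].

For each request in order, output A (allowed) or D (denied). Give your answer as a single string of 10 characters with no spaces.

Tracking allowed requests in the window:
  req#1 t=0s: ALLOW
  req#2 t=1s: ALLOW
  req#3 t=3s: ALLOW
  req#4 t=4s: DENY
  req#5 t=7s: DENY
  req#6 t=9s: DENY
  req#7 t=11s: DENY
  req#8 t=11s: DENY
  req#9 t=11s: DENY
  req#10 t=12s: DENY

Answer: AAADDDDDDD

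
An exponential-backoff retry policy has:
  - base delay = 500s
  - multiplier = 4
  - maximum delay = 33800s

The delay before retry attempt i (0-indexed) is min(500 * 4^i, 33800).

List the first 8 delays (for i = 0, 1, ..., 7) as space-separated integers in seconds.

Answer: 500 2000 8000 32000 33800 33800 33800 33800

Derivation:
Computing each delay:
  i=0: min(500*4^0, 33800) = 500
  i=1: min(500*4^1, 33800) = 2000
  i=2: min(500*4^2, 33800) = 8000
  i=3: min(500*4^3, 33800) = 32000
  i=4: min(500*4^4, 33800) = 33800
  i=5: min(500*4^5, 33800) = 33800
  i=6: min(500*4^6, 33800) = 33800
  i=7: min(500*4^7, 33800) = 33800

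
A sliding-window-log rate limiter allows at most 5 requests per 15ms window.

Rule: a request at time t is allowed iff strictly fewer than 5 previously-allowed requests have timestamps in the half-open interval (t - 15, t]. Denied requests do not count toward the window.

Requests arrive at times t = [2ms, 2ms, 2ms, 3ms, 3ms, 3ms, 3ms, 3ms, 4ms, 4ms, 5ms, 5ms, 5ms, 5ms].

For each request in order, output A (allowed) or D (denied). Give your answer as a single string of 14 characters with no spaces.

Answer: AAAAADDDDDDDDD

Derivation:
Tracking allowed requests in the window:
  req#1 t=2ms: ALLOW
  req#2 t=2ms: ALLOW
  req#3 t=2ms: ALLOW
  req#4 t=3ms: ALLOW
  req#5 t=3ms: ALLOW
  req#6 t=3ms: DENY
  req#7 t=3ms: DENY
  req#8 t=3ms: DENY
  req#9 t=4ms: DENY
  req#10 t=4ms: DENY
  req#11 t=5ms: DENY
  req#12 t=5ms: DENY
  req#13 t=5ms: DENY
  req#14 t=5ms: DENY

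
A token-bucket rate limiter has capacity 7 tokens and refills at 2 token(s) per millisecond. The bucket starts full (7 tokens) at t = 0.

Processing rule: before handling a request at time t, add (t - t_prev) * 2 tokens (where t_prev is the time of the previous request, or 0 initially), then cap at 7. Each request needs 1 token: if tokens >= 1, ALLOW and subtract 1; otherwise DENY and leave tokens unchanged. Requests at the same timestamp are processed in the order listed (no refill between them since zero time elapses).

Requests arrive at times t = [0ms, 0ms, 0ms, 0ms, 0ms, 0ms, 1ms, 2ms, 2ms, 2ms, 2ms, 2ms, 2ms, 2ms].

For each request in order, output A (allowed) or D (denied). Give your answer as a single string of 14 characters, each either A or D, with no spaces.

Answer: AAAAAAAAAAADDD

Derivation:
Simulating step by step:
  req#1 t=0ms: ALLOW
  req#2 t=0ms: ALLOW
  req#3 t=0ms: ALLOW
  req#4 t=0ms: ALLOW
  req#5 t=0ms: ALLOW
  req#6 t=0ms: ALLOW
  req#7 t=1ms: ALLOW
  req#8 t=2ms: ALLOW
  req#9 t=2ms: ALLOW
  req#10 t=2ms: ALLOW
  req#11 t=2ms: ALLOW
  req#12 t=2ms: DENY
  req#13 t=2ms: DENY
  req#14 t=2ms: DENY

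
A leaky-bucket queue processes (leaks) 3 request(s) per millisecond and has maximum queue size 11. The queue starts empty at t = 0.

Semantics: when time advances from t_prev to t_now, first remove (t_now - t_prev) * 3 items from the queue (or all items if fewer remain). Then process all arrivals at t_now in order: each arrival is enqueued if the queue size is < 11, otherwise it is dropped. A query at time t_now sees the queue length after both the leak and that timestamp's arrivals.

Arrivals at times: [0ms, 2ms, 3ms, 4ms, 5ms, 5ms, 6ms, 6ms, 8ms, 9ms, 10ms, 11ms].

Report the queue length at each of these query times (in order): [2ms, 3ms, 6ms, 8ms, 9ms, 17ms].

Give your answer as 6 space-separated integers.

Answer: 1 1 2 1 1 0

Derivation:
Queue lengths at query times:
  query t=2ms: backlog = 1
  query t=3ms: backlog = 1
  query t=6ms: backlog = 2
  query t=8ms: backlog = 1
  query t=9ms: backlog = 1
  query t=17ms: backlog = 0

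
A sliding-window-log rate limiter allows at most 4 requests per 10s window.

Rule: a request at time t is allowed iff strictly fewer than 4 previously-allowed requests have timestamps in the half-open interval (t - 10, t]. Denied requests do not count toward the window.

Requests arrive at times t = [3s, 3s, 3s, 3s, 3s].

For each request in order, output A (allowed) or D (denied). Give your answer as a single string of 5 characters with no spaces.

Answer: AAAAD

Derivation:
Tracking allowed requests in the window:
  req#1 t=3s: ALLOW
  req#2 t=3s: ALLOW
  req#3 t=3s: ALLOW
  req#4 t=3s: ALLOW
  req#5 t=3s: DENY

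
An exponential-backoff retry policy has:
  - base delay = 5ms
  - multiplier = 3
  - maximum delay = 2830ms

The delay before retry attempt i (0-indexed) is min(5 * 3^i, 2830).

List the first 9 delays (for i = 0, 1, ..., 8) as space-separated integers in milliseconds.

Computing each delay:
  i=0: min(5*3^0, 2830) = 5
  i=1: min(5*3^1, 2830) = 15
  i=2: min(5*3^2, 2830) = 45
  i=3: min(5*3^3, 2830) = 135
  i=4: min(5*3^4, 2830) = 405
  i=5: min(5*3^5, 2830) = 1215
  i=6: min(5*3^6, 2830) = 2830
  i=7: min(5*3^7, 2830) = 2830
  i=8: min(5*3^8, 2830) = 2830

Answer: 5 15 45 135 405 1215 2830 2830 2830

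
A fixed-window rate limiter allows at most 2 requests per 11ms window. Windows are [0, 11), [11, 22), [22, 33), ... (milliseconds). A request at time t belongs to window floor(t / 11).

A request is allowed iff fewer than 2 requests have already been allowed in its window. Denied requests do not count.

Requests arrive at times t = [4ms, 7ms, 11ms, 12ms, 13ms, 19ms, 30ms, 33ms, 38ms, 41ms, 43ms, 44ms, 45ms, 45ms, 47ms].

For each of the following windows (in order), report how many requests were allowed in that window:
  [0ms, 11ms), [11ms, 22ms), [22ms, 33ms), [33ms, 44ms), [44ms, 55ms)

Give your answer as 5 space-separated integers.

Processing requests:
  req#1 t=4ms (window 0): ALLOW
  req#2 t=7ms (window 0): ALLOW
  req#3 t=11ms (window 1): ALLOW
  req#4 t=12ms (window 1): ALLOW
  req#5 t=13ms (window 1): DENY
  req#6 t=19ms (window 1): DENY
  req#7 t=30ms (window 2): ALLOW
  req#8 t=33ms (window 3): ALLOW
  req#9 t=38ms (window 3): ALLOW
  req#10 t=41ms (window 3): DENY
  req#11 t=43ms (window 3): DENY
  req#12 t=44ms (window 4): ALLOW
  req#13 t=45ms (window 4): ALLOW
  req#14 t=45ms (window 4): DENY
  req#15 t=47ms (window 4): DENY

Allowed counts by window: 2 2 1 2 2

Answer: 2 2 1 2 2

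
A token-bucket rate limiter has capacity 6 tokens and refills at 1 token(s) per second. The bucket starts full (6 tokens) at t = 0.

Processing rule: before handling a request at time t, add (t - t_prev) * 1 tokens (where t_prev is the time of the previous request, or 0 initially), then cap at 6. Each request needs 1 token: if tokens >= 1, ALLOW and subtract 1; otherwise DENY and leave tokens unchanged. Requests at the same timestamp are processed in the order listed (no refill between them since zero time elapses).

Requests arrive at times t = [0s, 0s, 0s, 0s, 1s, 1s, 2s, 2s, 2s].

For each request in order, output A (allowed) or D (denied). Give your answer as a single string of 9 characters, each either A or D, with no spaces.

Simulating step by step:
  req#1 t=0s: ALLOW
  req#2 t=0s: ALLOW
  req#3 t=0s: ALLOW
  req#4 t=0s: ALLOW
  req#5 t=1s: ALLOW
  req#6 t=1s: ALLOW
  req#7 t=2s: ALLOW
  req#8 t=2s: ALLOW
  req#9 t=2s: DENY

Answer: AAAAAAAAD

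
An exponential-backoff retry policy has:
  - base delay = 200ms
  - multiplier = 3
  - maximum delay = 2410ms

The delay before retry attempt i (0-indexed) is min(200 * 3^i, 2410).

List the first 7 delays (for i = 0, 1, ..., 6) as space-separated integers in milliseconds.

Computing each delay:
  i=0: min(200*3^0, 2410) = 200
  i=1: min(200*3^1, 2410) = 600
  i=2: min(200*3^2, 2410) = 1800
  i=3: min(200*3^3, 2410) = 2410
  i=4: min(200*3^4, 2410) = 2410
  i=5: min(200*3^5, 2410) = 2410
  i=6: min(200*3^6, 2410) = 2410

Answer: 200 600 1800 2410 2410 2410 2410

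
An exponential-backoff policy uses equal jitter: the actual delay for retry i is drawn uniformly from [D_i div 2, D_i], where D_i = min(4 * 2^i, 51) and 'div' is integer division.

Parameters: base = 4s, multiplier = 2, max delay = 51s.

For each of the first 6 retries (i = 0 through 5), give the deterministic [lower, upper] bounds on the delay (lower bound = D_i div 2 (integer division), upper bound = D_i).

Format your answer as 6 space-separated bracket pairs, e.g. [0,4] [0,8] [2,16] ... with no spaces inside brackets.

Computing bounds per retry:
  i=0: D_i=min(4*2^0,51)=4, bounds=[2,4]
  i=1: D_i=min(4*2^1,51)=8, bounds=[4,8]
  i=2: D_i=min(4*2^2,51)=16, bounds=[8,16]
  i=3: D_i=min(4*2^3,51)=32, bounds=[16,32]
  i=4: D_i=min(4*2^4,51)=51, bounds=[25,51]
  i=5: D_i=min(4*2^5,51)=51, bounds=[25,51]

Answer: [2,4] [4,8] [8,16] [16,32] [25,51] [25,51]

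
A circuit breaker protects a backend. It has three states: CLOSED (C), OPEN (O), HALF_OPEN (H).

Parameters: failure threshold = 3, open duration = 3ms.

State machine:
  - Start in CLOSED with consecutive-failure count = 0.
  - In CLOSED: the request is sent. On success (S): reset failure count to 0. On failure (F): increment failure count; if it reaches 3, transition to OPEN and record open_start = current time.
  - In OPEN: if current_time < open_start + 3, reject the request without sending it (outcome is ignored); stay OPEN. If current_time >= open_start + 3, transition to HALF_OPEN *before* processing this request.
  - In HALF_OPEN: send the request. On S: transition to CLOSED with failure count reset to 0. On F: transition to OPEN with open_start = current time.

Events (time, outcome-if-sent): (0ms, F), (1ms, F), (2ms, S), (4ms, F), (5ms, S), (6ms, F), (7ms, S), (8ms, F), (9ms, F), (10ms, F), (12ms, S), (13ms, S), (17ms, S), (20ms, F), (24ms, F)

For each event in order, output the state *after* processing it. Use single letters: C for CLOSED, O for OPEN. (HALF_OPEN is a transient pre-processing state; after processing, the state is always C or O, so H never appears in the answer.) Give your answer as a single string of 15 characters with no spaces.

Answer: CCCCCCCCCOOCCCC

Derivation:
State after each event:
  event#1 t=0ms outcome=F: state=CLOSED
  event#2 t=1ms outcome=F: state=CLOSED
  event#3 t=2ms outcome=S: state=CLOSED
  event#4 t=4ms outcome=F: state=CLOSED
  event#5 t=5ms outcome=S: state=CLOSED
  event#6 t=6ms outcome=F: state=CLOSED
  event#7 t=7ms outcome=S: state=CLOSED
  event#8 t=8ms outcome=F: state=CLOSED
  event#9 t=9ms outcome=F: state=CLOSED
  event#10 t=10ms outcome=F: state=OPEN
  event#11 t=12ms outcome=S: state=OPEN
  event#12 t=13ms outcome=S: state=CLOSED
  event#13 t=17ms outcome=S: state=CLOSED
  event#14 t=20ms outcome=F: state=CLOSED
  event#15 t=24ms outcome=F: state=CLOSED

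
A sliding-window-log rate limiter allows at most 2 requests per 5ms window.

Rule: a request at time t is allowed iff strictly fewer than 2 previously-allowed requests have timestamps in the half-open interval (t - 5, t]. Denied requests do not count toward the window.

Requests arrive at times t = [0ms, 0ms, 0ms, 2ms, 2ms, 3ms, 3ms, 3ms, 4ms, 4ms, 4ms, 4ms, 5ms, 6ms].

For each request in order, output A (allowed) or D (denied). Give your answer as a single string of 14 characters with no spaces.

Tracking allowed requests in the window:
  req#1 t=0ms: ALLOW
  req#2 t=0ms: ALLOW
  req#3 t=0ms: DENY
  req#4 t=2ms: DENY
  req#5 t=2ms: DENY
  req#6 t=3ms: DENY
  req#7 t=3ms: DENY
  req#8 t=3ms: DENY
  req#9 t=4ms: DENY
  req#10 t=4ms: DENY
  req#11 t=4ms: DENY
  req#12 t=4ms: DENY
  req#13 t=5ms: ALLOW
  req#14 t=6ms: ALLOW

Answer: AADDDDDDDDDDAA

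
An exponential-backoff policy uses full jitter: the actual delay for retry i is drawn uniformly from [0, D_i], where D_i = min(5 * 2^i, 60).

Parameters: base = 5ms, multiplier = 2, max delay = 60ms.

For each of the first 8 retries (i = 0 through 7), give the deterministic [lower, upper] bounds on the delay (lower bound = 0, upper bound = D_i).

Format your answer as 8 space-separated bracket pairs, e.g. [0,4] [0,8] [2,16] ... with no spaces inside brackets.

Computing bounds per retry:
  i=0: D_i=min(5*2^0,60)=5, bounds=[0,5]
  i=1: D_i=min(5*2^1,60)=10, bounds=[0,10]
  i=2: D_i=min(5*2^2,60)=20, bounds=[0,20]
  i=3: D_i=min(5*2^3,60)=40, bounds=[0,40]
  i=4: D_i=min(5*2^4,60)=60, bounds=[0,60]
  i=5: D_i=min(5*2^5,60)=60, bounds=[0,60]
  i=6: D_i=min(5*2^6,60)=60, bounds=[0,60]
  i=7: D_i=min(5*2^7,60)=60, bounds=[0,60]

Answer: [0,5] [0,10] [0,20] [0,40] [0,60] [0,60] [0,60] [0,60]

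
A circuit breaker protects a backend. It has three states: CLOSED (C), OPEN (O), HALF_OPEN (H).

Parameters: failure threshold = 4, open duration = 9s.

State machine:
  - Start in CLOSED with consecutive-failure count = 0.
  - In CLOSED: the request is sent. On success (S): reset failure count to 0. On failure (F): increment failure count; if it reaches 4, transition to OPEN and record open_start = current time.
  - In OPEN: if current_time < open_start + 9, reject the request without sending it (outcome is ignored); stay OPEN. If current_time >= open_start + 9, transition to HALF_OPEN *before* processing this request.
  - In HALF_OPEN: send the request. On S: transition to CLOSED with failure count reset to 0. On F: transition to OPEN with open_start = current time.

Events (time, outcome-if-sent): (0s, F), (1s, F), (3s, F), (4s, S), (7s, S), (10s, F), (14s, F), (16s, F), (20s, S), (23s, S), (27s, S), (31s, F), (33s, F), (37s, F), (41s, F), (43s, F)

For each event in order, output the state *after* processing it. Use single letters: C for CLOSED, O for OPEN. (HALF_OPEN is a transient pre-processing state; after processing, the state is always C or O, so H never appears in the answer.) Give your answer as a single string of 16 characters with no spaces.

Answer: CCCCCCCCCCCCCCOO

Derivation:
State after each event:
  event#1 t=0s outcome=F: state=CLOSED
  event#2 t=1s outcome=F: state=CLOSED
  event#3 t=3s outcome=F: state=CLOSED
  event#4 t=4s outcome=S: state=CLOSED
  event#5 t=7s outcome=S: state=CLOSED
  event#6 t=10s outcome=F: state=CLOSED
  event#7 t=14s outcome=F: state=CLOSED
  event#8 t=16s outcome=F: state=CLOSED
  event#9 t=20s outcome=S: state=CLOSED
  event#10 t=23s outcome=S: state=CLOSED
  event#11 t=27s outcome=S: state=CLOSED
  event#12 t=31s outcome=F: state=CLOSED
  event#13 t=33s outcome=F: state=CLOSED
  event#14 t=37s outcome=F: state=CLOSED
  event#15 t=41s outcome=F: state=OPEN
  event#16 t=43s outcome=F: state=OPEN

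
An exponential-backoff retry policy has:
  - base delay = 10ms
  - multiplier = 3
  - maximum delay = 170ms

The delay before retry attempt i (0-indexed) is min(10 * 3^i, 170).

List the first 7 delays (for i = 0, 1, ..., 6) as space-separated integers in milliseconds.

Answer: 10 30 90 170 170 170 170

Derivation:
Computing each delay:
  i=0: min(10*3^0, 170) = 10
  i=1: min(10*3^1, 170) = 30
  i=2: min(10*3^2, 170) = 90
  i=3: min(10*3^3, 170) = 170
  i=4: min(10*3^4, 170) = 170
  i=5: min(10*3^5, 170) = 170
  i=6: min(10*3^6, 170) = 170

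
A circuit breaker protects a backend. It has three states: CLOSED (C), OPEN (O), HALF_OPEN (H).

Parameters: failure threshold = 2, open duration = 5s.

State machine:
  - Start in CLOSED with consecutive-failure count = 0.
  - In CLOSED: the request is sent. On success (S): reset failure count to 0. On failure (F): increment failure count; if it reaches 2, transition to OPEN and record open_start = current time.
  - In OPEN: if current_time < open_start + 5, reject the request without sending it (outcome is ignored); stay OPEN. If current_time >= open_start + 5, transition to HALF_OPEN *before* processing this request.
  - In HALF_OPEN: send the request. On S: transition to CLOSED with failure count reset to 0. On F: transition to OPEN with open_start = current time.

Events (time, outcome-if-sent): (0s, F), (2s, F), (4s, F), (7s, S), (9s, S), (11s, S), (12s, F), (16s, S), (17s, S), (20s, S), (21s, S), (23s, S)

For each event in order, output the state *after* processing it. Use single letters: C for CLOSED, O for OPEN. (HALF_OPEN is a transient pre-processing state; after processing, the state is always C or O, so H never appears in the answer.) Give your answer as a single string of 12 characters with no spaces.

State after each event:
  event#1 t=0s outcome=F: state=CLOSED
  event#2 t=2s outcome=F: state=OPEN
  event#3 t=4s outcome=F: state=OPEN
  event#4 t=7s outcome=S: state=CLOSED
  event#5 t=9s outcome=S: state=CLOSED
  event#6 t=11s outcome=S: state=CLOSED
  event#7 t=12s outcome=F: state=CLOSED
  event#8 t=16s outcome=S: state=CLOSED
  event#9 t=17s outcome=S: state=CLOSED
  event#10 t=20s outcome=S: state=CLOSED
  event#11 t=21s outcome=S: state=CLOSED
  event#12 t=23s outcome=S: state=CLOSED

Answer: COOCCCCCCCCC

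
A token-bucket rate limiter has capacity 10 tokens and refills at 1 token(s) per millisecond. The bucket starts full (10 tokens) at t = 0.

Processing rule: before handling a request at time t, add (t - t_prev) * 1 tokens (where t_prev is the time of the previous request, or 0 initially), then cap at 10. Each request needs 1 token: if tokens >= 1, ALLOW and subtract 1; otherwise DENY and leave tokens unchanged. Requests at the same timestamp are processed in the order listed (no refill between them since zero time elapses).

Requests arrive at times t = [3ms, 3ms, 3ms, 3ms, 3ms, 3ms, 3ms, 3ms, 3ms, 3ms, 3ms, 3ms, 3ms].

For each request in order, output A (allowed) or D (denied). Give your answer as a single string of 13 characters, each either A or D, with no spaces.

Answer: AAAAAAAAAADDD

Derivation:
Simulating step by step:
  req#1 t=3ms: ALLOW
  req#2 t=3ms: ALLOW
  req#3 t=3ms: ALLOW
  req#4 t=3ms: ALLOW
  req#5 t=3ms: ALLOW
  req#6 t=3ms: ALLOW
  req#7 t=3ms: ALLOW
  req#8 t=3ms: ALLOW
  req#9 t=3ms: ALLOW
  req#10 t=3ms: ALLOW
  req#11 t=3ms: DENY
  req#12 t=3ms: DENY
  req#13 t=3ms: DENY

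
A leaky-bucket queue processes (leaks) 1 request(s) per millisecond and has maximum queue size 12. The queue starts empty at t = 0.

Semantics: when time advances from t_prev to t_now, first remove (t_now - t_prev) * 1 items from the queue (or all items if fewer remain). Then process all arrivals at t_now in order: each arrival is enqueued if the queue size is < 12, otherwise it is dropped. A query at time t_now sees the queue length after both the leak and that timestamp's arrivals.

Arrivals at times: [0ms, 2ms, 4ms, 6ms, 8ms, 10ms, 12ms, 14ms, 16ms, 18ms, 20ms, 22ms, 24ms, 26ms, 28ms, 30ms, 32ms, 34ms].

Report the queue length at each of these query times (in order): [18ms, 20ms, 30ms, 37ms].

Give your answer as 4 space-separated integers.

Answer: 1 1 1 0

Derivation:
Queue lengths at query times:
  query t=18ms: backlog = 1
  query t=20ms: backlog = 1
  query t=30ms: backlog = 1
  query t=37ms: backlog = 0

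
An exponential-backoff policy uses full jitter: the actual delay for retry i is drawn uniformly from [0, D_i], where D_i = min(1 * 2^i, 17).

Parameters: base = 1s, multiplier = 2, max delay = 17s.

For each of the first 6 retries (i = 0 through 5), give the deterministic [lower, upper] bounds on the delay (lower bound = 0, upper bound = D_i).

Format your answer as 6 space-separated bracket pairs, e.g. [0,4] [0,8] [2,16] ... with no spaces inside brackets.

Answer: [0,1] [0,2] [0,4] [0,8] [0,16] [0,17]

Derivation:
Computing bounds per retry:
  i=0: D_i=min(1*2^0,17)=1, bounds=[0,1]
  i=1: D_i=min(1*2^1,17)=2, bounds=[0,2]
  i=2: D_i=min(1*2^2,17)=4, bounds=[0,4]
  i=3: D_i=min(1*2^3,17)=8, bounds=[0,8]
  i=4: D_i=min(1*2^4,17)=16, bounds=[0,16]
  i=5: D_i=min(1*2^5,17)=17, bounds=[0,17]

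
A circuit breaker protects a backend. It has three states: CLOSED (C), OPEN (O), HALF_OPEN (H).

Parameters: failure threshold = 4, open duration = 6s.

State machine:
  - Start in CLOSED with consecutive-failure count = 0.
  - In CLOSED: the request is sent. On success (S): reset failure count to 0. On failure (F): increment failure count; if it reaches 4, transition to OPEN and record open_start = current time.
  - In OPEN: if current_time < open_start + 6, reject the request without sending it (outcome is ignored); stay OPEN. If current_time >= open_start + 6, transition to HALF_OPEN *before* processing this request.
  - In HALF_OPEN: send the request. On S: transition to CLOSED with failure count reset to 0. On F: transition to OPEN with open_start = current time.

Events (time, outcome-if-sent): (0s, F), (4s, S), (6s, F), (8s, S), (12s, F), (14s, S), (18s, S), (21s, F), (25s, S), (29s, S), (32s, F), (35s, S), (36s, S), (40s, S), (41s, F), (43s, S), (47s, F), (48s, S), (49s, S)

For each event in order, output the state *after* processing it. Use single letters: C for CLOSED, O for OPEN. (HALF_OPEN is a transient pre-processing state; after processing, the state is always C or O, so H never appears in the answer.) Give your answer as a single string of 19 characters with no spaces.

State after each event:
  event#1 t=0s outcome=F: state=CLOSED
  event#2 t=4s outcome=S: state=CLOSED
  event#3 t=6s outcome=F: state=CLOSED
  event#4 t=8s outcome=S: state=CLOSED
  event#5 t=12s outcome=F: state=CLOSED
  event#6 t=14s outcome=S: state=CLOSED
  event#7 t=18s outcome=S: state=CLOSED
  event#8 t=21s outcome=F: state=CLOSED
  event#9 t=25s outcome=S: state=CLOSED
  event#10 t=29s outcome=S: state=CLOSED
  event#11 t=32s outcome=F: state=CLOSED
  event#12 t=35s outcome=S: state=CLOSED
  event#13 t=36s outcome=S: state=CLOSED
  event#14 t=40s outcome=S: state=CLOSED
  event#15 t=41s outcome=F: state=CLOSED
  event#16 t=43s outcome=S: state=CLOSED
  event#17 t=47s outcome=F: state=CLOSED
  event#18 t=48s outcome=S: state=CLOSED
  event#19 t=49s outcome=S: state=CLOSED

Answer: CCCCCCCCCCCCCCCCCCC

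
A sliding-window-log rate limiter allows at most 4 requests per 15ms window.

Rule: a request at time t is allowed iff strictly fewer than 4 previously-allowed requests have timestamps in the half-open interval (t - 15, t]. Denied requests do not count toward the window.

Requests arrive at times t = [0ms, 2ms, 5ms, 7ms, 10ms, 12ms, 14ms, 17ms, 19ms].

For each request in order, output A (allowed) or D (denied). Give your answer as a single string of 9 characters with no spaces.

Answer: AAAADDDAA

Derivation:
Tracking allowed requests in the window:
  req#1 t=0ms: ALLOW
  req#2 t=2ms: ALLOW
  req#3 t=5ms: ALLOW
  req#4 t=7ms: ALLOW
  req#5 t=10ms: DENY
  req#6 t=12ms: DENY
  req#7 t=14ms: DENY
  req#8 t=17ms: ALLOW
  req#9 t=19ms: ALLOW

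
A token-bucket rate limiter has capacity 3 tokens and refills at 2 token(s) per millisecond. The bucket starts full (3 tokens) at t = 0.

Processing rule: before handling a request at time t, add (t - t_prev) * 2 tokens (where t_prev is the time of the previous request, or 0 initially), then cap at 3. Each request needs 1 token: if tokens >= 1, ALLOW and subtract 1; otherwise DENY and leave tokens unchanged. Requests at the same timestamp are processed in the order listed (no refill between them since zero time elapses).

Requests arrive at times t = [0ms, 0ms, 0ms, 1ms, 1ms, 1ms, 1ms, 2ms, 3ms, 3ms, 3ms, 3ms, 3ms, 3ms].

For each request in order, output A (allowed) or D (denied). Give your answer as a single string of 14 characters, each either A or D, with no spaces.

Answer: AAAAADDAAAADDD

Derivation:
Simulating step by step:
  req#1 t=0ms: ALLOW
  req#2 t=0ms: ALLOW
  req#3 t=0ms: ALLOW
  req#4 t=1ms: ALLOW
  req#5 t=1ms: ALLOW
  req#6 t=1ms: DENY
  req#7 t=1ms: DENY
  req#8 t=2ms: ALLOW
  req#9 t=3ms: ALLOW
  req#10 t=3ms: ALLOW
  req#11 t=3ms: ALLOW
  req#12 t=3ms: DENY
  req#13 t=3ms: DENY
  req#14 t=3ms: DENY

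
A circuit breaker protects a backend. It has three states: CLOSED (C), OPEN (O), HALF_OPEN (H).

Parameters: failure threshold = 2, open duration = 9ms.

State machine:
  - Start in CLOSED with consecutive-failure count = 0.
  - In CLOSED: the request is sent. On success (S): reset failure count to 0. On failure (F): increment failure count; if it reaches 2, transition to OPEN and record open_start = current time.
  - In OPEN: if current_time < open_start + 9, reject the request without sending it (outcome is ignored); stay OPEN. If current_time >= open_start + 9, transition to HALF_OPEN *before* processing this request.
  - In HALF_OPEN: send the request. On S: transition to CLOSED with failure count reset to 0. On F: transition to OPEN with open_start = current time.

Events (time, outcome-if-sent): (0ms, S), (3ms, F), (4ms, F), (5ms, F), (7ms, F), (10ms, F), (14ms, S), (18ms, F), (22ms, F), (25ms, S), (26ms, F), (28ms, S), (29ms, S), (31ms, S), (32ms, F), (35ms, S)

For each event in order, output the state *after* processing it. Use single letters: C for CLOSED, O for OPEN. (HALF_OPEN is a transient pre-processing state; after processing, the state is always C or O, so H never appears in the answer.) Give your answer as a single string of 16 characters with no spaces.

Answer: CCOOOOCCOOOOOCCC

Derivation:
State after each event:
  event#1 t=0ms outcome=S: state=CLOSED
  event#2 t=3ms outcome=F: state=CLOSED
  event#3 t=4ms outcome=F: state=OPEN
  event#4 t=5ms outcome=F: state=OPEN
  event#5 t=7ms outcome=F: state=OPEN
  event#6 t=10ms outcome=F: state=OPEN
  event#7 t=14ms outcome=S: state=CLOSED
  event#8 t=18ms outcome=F: state=CLOSED
  event#9 t=22ms outcome=F: state=OPEN
  event#10 t=25ms outcome=S: state=OPEN
  event#11 t=26ms outcome=F: state=OPEN
  event#12 t=28ms outcome=S: state=OPEN
  event#13 t=29ms outcome=S: state=OPEN
  event#14 t=31ms outcome=S: state=CLOSED
  event#15 t=32ms outcome=F: state=CLOSED
  event#16 t=35ms outcome=S: state=CLOSED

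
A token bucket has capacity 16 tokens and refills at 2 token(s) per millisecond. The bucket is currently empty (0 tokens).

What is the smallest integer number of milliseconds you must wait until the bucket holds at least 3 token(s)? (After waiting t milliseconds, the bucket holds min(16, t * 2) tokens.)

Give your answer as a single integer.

Need t * 2 >= 3, so t >= 3/2.
Smallest integer t = ceil(3/2) = 2.

Answer: 2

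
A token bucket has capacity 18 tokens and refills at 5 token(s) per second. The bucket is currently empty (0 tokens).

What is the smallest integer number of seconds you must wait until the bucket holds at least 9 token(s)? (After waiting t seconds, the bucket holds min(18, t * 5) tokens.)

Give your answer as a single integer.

Need t * 5 >= 9, so t >= 9/5.
Smallest integer t = ceil(9/5) = 2.

Answer: 2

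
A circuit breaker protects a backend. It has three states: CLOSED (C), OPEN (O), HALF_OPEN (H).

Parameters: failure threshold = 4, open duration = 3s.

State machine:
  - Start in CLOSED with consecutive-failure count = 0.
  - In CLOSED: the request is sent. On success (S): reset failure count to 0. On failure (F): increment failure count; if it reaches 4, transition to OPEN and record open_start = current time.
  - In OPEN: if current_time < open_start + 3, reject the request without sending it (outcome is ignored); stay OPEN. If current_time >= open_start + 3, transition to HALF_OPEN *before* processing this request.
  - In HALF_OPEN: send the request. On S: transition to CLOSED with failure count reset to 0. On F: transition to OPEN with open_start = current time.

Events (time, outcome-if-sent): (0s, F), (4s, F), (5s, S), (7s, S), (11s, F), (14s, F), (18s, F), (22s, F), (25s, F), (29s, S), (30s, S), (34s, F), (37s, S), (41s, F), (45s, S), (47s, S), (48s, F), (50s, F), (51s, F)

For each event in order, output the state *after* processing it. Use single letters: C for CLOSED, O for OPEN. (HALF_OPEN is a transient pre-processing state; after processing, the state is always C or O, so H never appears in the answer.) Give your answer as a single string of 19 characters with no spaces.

Answer: CCCCCCCOOCCCCCCCCCC

Derivation:
State after each event:
  event#1 t=0s outcome=F: state=CLOSED
  event#2 t=4s outcome=F: state=CLOSED
  event#3 t=5s outcome=S: state=CLOSED
  event#4 t=7s outcome=S: state=CLOSED
  event#5 t=11s outcome=F: state=CLOSED
  event#6 t=14s outcome=F: state=CLOSED
  event#7 t=18s outcome=F: state=CLOSED
  event#8 t=22s outcome=F: state=OPEN
  event#9 t=25s outcome=F: state=OPEN
  event#10 t=29s outcome=S: state=CLOSED
  event#11 t=30s outcome=S: state=CLOSED
  event#12 t=34s outcome=F: state=CLOSED
  event#13 t=37s outcome=S: state=CLOSED
  event#14 t=41s outcome=F: state=CLOSED
  event#15 t=45s outcome=S: state=CLOSED
  event#16 t=47s outcome=S: state=CLOSED
  event#17 t=48s outcome=F: state=CLOSED
  event#18 t=50s outcome=F: state=CLOSED
  event#19 t=51s outcome=F: state=CLOSED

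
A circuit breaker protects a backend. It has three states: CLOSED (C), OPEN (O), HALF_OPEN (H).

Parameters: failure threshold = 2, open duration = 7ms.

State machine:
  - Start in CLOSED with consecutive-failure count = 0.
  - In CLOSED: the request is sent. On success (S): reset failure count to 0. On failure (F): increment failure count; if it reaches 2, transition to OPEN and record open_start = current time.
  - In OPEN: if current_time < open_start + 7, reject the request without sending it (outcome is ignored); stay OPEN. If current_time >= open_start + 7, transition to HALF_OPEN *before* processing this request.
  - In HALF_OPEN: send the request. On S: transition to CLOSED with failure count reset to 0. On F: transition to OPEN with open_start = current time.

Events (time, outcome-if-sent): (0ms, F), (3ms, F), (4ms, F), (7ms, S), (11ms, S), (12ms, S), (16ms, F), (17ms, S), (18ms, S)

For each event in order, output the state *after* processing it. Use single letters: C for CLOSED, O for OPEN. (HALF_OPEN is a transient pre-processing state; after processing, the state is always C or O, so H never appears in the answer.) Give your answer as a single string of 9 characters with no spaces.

Answer: COOOCCCCC

Derivation:
State after each event:
  event#1 t=0ms outcome=F: state=CLOSED
  event#2 t=3ms outcome=F: state=OPEN
  event#3 t=4ms outcome=F: state=OPEN
  event#4 t=7ms outcome=S: state=OPEN
  event#5 t=11ms outcome=S: state=CLOSED
  event#6 t=12ms outcome=S: state=CLOSED
  event#7 t=16ms outcome=F: state=CLOSED
  event#8 t=17ms outcome=S: state=CLOSED
  event#9 t=18ms outcome=S: state=CLOSED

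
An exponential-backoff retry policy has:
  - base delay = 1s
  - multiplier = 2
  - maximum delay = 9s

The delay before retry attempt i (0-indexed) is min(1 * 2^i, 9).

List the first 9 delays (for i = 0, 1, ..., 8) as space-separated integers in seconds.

Computing each delay:
  i=0: min(1*2^0, 9) = 1
  i=1: min(1*2^1, 9) = 2
  i=2: min(1*2^2, 9) = 4
  i=3: min(1*2^3, 9) = 8
  i=4: min(1*2^4, 9) = 9
  i=5: min(1*2^5, 9) = 9
  i=6: min(1*2^6, 9) = 9
  i=7: min(1*2^7, 9) = 9
  i=8: min(1*2^8, 9) = 9

Answer: 1 2 4 8 9 9 9 9 9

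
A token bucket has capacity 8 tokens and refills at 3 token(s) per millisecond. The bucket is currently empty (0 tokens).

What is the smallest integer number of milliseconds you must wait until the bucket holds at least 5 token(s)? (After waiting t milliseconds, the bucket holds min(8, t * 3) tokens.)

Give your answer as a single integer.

Need t * 3 >= 5, so t >= 5/3.
Smallest integer t = ceil(5/3) = 2.

Answer: 2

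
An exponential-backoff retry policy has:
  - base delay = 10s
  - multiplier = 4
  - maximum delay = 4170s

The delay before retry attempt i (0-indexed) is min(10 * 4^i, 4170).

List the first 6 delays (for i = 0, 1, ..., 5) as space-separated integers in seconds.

Computing each delay:
  i=0: min(10*4^0, 4170) = 10
  i=1: min(10*4^1, 4170) = 40
  i=2: min(10*4^2, 4170) = 160
  i=3: min(10*4^3, 4170) = 640
  i=4: min(10*4^4, 4170) = 2560
  i=5: min(10*4^5, 4170) = 4170

Answer: 10 40 160 640 2560 4170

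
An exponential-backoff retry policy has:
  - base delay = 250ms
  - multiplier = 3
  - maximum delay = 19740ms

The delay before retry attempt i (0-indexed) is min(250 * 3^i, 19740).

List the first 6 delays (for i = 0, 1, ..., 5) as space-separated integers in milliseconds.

Answer: 250 750 2250 6750 19740 19740

Derivation:
Computing each delay:
  i=0: min(250*3^0, 19740) = 250
  i=1: min(250*3^1, 19740) = 750
  i=2: min(250*3^2, 19740) = 2250
  i=3: min(250*3^3, 19740) = 6750
  i=4: min(250*3^4, 19740) = 19740
  i=5: min(250*3^5, 19740) = 19740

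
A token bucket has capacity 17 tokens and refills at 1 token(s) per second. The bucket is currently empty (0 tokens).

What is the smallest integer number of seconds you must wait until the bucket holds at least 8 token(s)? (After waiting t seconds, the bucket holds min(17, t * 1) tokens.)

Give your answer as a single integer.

Answer: 8

Derivation:
Need t * 1 >= 8, so t >= 8/1.
Smallest integer t = ceil(8/1) = 8.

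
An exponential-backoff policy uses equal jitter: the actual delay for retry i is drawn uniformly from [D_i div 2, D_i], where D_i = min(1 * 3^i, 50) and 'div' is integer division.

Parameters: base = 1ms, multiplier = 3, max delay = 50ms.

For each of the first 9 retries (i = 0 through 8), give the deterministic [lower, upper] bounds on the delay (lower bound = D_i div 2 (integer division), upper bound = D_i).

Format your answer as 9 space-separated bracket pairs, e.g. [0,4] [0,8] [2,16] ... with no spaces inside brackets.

Computing bounds per retry:
  i=0: D_i=min(1*3^0,50)=1, bounds=[0,1]
  i=1: D_i=min(1*3^1,50)=3, bounds=[1,3]
  i=2: D_i=min(1*3^2,50)=9, bounds=[4,9]
  i=3: D_i=min(1*3^3,50)=27, bounds=[13,27]
  i=4: D_i=min(1*3^4,50)=50, bounds=[25,50]
  i=5: D_i=min(1*3^5,50)=50, bounds=[25,50]
  i=6: D_i=min(1*3^6,50)=50, bounds=[25,50]
  i=7: D_i=min(1*3^7,50)=50, bounds=[25,50]
  i=8: D_i=min(1*3^8,50)=50, bounds=[25,50]

Answer: [0,1] [1,3] [4,9] [13,27] [25,50] [25,50] [25,50] [25,50] [25,50]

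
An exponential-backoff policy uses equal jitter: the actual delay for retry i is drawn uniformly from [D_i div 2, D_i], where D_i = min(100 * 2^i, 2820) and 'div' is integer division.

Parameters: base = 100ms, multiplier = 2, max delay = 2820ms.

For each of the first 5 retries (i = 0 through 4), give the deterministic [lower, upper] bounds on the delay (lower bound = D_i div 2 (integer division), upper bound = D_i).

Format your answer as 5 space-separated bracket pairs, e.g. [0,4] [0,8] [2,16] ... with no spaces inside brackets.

Computing bounds per retry:
  i=0: D_i=min(100*2^0,2820)=100, bounds=[50,100]
  i=1: D_i=min(100*2^1,2820)=200, bounds=[100,200]
  i=2: D_i=min(100*2^2,2820)=400, bounds=[200,400]
  i=3: D_i=min(100*2^3,2820)=800, bounds=[400,800]
  i=4: D_i=min(100*2^4,2820)=1600, bounds=[800,1600]

Answer: [50,100] [100,200] [200,400] [400,800] [800,1600]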